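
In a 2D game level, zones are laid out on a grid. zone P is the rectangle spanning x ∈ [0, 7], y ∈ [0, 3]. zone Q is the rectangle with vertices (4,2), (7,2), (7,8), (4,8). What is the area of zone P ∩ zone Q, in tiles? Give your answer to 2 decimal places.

3.00

|zone P∩zone Q|: x∈[4,7], y∈[2,3] → 3·1 = 3.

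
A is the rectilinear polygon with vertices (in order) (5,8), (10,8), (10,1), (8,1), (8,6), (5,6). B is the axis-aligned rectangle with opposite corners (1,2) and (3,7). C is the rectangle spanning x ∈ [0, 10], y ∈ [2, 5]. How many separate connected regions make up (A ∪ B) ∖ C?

(A ∪ B) ∖ C splits into 3 disjoint pieces (area 12, area 2, area 4).

3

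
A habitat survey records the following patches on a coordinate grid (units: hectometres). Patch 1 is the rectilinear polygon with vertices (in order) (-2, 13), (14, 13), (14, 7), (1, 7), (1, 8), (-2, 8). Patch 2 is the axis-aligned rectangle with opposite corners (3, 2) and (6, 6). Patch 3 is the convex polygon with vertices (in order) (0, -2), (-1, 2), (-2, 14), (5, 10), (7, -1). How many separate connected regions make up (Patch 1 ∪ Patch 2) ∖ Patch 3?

3

(Patch 1 ∪ Patch 2) ∖ Patch 3 splits into 3 disjoint pieces (area 1.4583, area 61.0568, area 0.2045).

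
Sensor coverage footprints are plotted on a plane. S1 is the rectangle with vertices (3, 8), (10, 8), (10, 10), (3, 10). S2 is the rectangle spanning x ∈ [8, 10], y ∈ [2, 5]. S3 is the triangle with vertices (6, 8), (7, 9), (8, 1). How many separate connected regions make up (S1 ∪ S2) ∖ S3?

(S1 ∪ S2) ∖ S3 splits into 2 disjoint pieces (area 13.4375, area 6).

2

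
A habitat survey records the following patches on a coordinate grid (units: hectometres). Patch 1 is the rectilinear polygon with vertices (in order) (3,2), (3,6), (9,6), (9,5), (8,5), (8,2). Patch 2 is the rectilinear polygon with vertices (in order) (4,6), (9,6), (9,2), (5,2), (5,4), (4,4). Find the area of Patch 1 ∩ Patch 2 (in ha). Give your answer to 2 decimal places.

The intersection is the polygon with vertices (9,6), (9,5), (8,5), (8,2), (5,2), (5,4), (4,4), (4,6).
By the shoelace formula its area is 15.00.

15.00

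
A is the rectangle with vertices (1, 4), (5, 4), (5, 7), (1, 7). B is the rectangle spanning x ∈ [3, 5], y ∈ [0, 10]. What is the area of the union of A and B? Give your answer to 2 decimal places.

26.00

By inclusion–exclusion:
Individual areas: |A| = 12, |B| = 20.
|A∩B|: x∈[3,5], y∈[4,7] → 2·3 = 6.
|A ∪ B| = 32 − 6 = 26.00.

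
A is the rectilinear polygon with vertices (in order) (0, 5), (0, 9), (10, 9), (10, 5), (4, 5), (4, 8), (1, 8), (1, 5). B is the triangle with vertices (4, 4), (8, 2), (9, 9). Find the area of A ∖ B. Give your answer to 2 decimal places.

24.14

|A| = 31, |A∩B| = 6.8571.
|A ∖ B| = |A| − |A∩B| = 31 − 6.8571 = 24.14.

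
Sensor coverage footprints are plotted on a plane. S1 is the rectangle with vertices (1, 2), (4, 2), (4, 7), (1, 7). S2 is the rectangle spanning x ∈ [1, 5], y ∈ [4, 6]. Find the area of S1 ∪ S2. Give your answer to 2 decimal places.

17.00

By inclusion–exclusion:
Individual areas: |S1| = 15, |S2| = 8.
|S1∩S2|: x∈[1,4], y∈[4,6] → 3·2 = 6.
|S1 ∪ S2| = 23 − 6 = 17.00.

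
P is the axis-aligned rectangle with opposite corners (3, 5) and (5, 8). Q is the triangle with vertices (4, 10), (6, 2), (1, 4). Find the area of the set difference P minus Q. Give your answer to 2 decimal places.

0.50

|P| = 6, |P∩Q| = 5.5.
|P ∖ Q| = |P| − |P∩Q| = 6 − 5.5 = 0.50.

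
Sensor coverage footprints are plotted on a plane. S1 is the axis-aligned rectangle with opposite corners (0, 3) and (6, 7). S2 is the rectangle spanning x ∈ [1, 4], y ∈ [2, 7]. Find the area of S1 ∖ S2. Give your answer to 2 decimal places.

12.00

|S1∩S2|: x∈[1,4], y∈[3,7] → 3·4 = 12.
|S1| = 24.
|S1 ∖ S2| = |S1| − |S1∩S2| = 24 − 12 = 12.00.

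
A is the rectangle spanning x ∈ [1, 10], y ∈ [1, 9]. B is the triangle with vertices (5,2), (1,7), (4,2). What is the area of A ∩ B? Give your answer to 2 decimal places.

2.50

The intersection is the polygon with vertices (5,2), (4,2), (1,7).
By the shoelace formula its area is 2.50.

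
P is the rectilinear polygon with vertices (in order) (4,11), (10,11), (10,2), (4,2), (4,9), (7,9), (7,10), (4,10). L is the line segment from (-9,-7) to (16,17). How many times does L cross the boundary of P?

The segment meets the boundary at (9.75,11), (4,5.48).

2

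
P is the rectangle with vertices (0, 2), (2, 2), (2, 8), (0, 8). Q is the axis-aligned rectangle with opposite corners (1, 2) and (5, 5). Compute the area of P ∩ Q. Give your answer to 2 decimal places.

|P∩Q|: x∈[1,2], y∈[2,5] → 1·3 = 3.

3.00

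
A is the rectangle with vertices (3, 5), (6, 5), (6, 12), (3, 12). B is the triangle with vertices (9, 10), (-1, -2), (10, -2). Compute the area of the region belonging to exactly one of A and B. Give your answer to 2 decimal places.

|A| = 21, |B| = 66, |A∩B| = 0.8167.
|A △ B| = |A| + |B| − 2·|A∩B| = 21 + 66 − 1.6333 = 85.37.

85.37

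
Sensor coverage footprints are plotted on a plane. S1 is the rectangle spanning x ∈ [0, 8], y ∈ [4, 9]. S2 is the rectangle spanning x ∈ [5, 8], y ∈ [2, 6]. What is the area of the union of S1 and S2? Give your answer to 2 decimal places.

By inclusion–exclusion:
Individual areas: |S1| = 40, |S2| = 12.
|S1∩S2|: x∈[5,8], y∈[4,6] → 3·2 = 6.
|S1 ∪ S2| = 52 − 6 = 46.00.

46.00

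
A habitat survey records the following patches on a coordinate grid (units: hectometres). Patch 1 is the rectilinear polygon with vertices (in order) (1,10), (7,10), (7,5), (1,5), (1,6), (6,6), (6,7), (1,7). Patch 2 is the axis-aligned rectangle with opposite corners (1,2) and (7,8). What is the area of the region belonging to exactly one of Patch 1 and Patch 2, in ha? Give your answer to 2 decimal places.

35.00

|Patch 1| = 25, |Patch 2| = 36, |Patch 1∩Patch 2| = 13.
|Patch 1 △ Patch 2| = |Patch 1| + |Patch 2| − 2·|Patch 1∩Patch 2| = 25 + 36 − 26 = 35.00.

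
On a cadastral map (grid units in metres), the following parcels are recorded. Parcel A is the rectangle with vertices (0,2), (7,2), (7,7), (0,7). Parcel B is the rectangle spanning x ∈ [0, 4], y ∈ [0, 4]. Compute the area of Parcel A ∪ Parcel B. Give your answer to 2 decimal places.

By inclusion–exclusion:
Individual areas: |Parcel A| = 35, |Parcel B| = 16.
|Parcel A∩Parcel B|: x∈[0,4], y∈[2,4] → 4·2 = 8.
|Parcel A ∪ Parcel B| = 51 − 8 = 43.00.

43.00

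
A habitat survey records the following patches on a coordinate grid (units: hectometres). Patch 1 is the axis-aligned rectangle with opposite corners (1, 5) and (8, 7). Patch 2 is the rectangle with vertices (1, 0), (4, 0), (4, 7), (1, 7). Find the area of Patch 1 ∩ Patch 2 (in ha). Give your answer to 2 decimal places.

6.00

|Patch 1∩Patch 2|: x∈[1,4], y∈[5,7] → 3·2 = 6.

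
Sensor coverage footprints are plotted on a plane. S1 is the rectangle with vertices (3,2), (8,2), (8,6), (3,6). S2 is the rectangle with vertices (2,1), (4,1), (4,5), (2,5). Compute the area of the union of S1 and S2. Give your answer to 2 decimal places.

25.00

By inclusion–exclusion:
Individual areas: |S1| = 20, |S2| = 8.
|S1∩S2|: x∈[3,4], y∈[2,5] → 1·3 = 3.
|S1 ∪ S2| = 28 − 3 = 25.00.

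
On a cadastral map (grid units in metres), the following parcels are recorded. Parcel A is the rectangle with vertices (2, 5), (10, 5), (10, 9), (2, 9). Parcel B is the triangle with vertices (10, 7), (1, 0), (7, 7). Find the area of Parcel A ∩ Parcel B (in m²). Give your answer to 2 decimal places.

5.14

The intersection is the polygon with vertices (5.286,5), (7,7), (10,7), (7.429,5).
By the shoelace formula its area is 5.14.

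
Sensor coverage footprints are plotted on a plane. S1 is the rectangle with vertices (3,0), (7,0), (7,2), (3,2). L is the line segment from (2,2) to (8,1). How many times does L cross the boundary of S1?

2

The segment meets the boundary at (7,1.167), (3,1.833).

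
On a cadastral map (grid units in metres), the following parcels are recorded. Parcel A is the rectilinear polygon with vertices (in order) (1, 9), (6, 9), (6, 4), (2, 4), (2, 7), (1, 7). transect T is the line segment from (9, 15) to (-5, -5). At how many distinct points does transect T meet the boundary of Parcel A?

2

The segment meets the boundary at (2,5), (4.8,9).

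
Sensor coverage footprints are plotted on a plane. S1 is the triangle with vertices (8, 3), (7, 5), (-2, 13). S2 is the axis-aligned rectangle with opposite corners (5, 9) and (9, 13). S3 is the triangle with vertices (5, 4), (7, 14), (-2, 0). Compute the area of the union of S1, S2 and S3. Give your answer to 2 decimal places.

46.29

By inclusion–exclusion:
Individual areas: |S1| = 5, |S2| = 16, |S3| = 31.
|S1∩S2| = 0.
|S1∩S3| = 1.5411.
|S2∩S3| = 4.1675.
|S1∩S2∩S3| = 0.
|S1 ∪ S2 ∪ S3| = 52 − 5.7085 + 0 = 46.29.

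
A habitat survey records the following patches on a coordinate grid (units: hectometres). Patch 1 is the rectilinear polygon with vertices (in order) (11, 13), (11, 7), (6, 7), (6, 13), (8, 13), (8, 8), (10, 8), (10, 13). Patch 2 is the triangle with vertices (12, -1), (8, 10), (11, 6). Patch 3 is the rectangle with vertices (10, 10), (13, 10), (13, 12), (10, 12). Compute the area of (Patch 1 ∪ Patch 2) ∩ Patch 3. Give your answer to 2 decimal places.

2.00

The region (Patch 1 ∪ Patch 2) ∩ Patch 3 is the polygon with vertices (10,12), (11,12), (11,10), (10,10).
By the shoelace formula its area is 2.00.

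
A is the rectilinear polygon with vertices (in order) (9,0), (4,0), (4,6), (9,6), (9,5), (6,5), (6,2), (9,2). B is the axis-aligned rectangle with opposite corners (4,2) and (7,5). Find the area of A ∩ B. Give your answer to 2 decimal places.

6.00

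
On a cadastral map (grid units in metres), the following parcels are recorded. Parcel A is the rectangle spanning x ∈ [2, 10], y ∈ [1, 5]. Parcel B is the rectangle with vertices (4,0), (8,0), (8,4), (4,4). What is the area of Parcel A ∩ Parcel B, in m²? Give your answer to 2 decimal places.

12.00

|Parcel A∩Parcel B|: x∈[4,8], y∈[1,4] → 4·3 = 12.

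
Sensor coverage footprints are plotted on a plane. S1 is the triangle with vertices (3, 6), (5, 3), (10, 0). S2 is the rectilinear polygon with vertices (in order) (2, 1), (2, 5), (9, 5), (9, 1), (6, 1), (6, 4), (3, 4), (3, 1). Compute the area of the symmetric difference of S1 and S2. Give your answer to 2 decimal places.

18.39

|S1| = 4.5, |S2| = 19, |S1∩S2| = 2.5571.
|S1 △ S2| = |S1| + |S2| − 2·|S1∩S2| = 4.5 + 19 − 5.1143 = 18.39.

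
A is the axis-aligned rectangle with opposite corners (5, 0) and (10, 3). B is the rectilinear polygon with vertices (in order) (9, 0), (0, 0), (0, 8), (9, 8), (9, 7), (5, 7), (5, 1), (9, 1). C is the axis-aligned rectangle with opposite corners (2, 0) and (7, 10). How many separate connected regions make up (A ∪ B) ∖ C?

3

(A ∪ B) ∖ C splits into 3 disjoint pieces (area 9, area 16, area 2).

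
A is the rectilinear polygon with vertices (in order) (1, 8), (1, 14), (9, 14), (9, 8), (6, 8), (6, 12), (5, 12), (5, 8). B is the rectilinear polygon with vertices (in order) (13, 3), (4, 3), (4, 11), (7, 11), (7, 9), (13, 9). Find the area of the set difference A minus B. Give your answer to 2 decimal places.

36.00

|A| = 44, |A∩B| = 8.
|A ∖ B| = |A| − |A∩B| = 44 − 8 = 36.00.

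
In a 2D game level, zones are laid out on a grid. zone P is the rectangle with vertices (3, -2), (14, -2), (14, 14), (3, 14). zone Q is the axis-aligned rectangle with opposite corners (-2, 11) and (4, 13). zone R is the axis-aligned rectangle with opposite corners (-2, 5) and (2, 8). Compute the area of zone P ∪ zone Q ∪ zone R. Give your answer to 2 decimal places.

By inclusion–exclusion:
Individual areas: |zone P| = 176, |zone Q| = 12, |zone R| = 12.
|zone P∩zone Q|: x∈[3,4], y∈[11,13] → 1·2 = 2.
|zone P∩zone R| = 0 (no overlap).
|zone Q∩zone R| = 0 (no overlap).
|zone P∩zone Q∩zone R| = 0.
|zone P ∪ zone Q ∪ zone R| = 200 − 2 + 0 = 198.00.

198.00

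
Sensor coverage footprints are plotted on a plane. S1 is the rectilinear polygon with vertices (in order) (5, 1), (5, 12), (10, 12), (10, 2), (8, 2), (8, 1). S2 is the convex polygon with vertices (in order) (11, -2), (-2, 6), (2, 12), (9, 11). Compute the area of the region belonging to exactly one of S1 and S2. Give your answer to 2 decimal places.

61.49

|S1| = 53, |S2| = 99.5, |S1∩S2| = 45.5034.
|S1 △ S2| = |S1| + |S2| − 2·|S1∩S2| = 53 + 99.5 − 91.0069 = 61.49.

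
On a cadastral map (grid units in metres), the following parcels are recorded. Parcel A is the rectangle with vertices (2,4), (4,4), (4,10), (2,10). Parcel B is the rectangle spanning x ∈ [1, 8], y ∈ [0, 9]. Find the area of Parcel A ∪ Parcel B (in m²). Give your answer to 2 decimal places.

By inclusion–exclusion:
Individual areas: |Parcel A| = 12, |Parcel B| = 63.
|Parcel A∩Parcel B|: x∈[2,4], y∈[4,9] → 2·5 = 10.
|Parcel A ∪ Parcel B| = 75 − 10 = 65.00.

65.00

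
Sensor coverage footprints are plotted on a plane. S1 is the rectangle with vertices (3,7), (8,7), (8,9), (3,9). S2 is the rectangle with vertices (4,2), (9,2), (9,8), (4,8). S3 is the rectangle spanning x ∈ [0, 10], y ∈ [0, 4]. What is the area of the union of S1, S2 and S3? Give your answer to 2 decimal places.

By inclusion–exclusion:
Individual areas: |S1| = 10, |S2| = 30, |S3| = 40.
|S1∩S2|: x∈[4,8], y∈[7,8] → 4·1 = 4.
|S1∩S3| = 0 (no overlap).
|S2∩S3|: x∈[4,9], y∈[2,4] → 5·2 = 10.
|S1∩S2∩S3| = 0.
|S1 ∪ S2 ∪ S3| = 80 − 14 + 0 = 66.00.

66.00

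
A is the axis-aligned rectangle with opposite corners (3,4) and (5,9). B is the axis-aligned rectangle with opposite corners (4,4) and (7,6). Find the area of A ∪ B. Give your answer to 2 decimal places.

14.00

By inclusion–exclusion:
Individual areas: |A| = 10, |B| = 6.
|A∩B|: x∈[4,5], y∈[4,6] → 1·2 = 2.
|A ∪ B| = 16 − 2 = 14.00.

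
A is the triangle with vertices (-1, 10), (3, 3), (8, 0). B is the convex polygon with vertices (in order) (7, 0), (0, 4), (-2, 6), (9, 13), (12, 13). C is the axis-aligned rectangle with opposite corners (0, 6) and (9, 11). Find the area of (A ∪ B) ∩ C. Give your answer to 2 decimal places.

34.63

|A ∪ B| = 88.0122.
|(A ∪ B) ∩ C| = 34.63.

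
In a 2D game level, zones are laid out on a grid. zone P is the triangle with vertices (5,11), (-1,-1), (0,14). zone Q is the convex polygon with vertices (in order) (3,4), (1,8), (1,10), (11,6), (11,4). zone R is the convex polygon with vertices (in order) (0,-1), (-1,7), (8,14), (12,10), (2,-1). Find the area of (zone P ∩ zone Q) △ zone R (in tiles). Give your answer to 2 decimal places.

91.19

|zone P ∩ zone Q| = 7.0833.
|(zone P ∩ zone Q) ∩ zone R| = 6.1976.
|(zone P ∩ zone Q) △ zone R| = 7.0833 + 96.5 − 12.3952 = 91.19.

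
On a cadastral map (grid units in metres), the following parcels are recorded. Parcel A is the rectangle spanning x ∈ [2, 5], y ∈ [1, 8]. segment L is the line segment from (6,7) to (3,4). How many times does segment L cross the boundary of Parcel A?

1

The segment meets the boundary at (5,6).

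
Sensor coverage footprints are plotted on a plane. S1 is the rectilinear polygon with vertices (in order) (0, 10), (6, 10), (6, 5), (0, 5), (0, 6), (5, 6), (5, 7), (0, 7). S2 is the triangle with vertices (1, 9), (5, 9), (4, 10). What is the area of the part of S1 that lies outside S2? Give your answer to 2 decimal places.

23.00

|S1| = 25, |S1∩S2| = 2.
|S1 ∖ S2| = |S1| − |S1∩S2| = 25 − 2 = 23.00.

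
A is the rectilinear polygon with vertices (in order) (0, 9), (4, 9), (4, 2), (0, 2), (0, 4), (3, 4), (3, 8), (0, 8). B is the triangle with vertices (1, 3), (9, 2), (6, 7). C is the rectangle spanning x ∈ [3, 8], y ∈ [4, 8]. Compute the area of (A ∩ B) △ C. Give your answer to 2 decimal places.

21.94

|A ∩ B| = 3.9375.
|(A ∩ B) ∩ C| = 1.
|(A ∩ B) △ C| = 3.9375 + 20 − 2 = 21.94.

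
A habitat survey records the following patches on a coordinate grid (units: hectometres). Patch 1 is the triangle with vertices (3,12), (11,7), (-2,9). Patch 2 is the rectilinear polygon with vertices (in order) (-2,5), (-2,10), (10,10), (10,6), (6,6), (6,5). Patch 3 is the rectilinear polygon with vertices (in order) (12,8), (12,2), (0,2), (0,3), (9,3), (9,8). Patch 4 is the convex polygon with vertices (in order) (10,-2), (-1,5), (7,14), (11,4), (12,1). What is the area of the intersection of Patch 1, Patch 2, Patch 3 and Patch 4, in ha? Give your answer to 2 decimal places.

The intersection is the polygon with vertices (9,7.308), (9,8), (9.4,8), (9.721,7.197).
By the shoelace formula its area is 0.41.

0.41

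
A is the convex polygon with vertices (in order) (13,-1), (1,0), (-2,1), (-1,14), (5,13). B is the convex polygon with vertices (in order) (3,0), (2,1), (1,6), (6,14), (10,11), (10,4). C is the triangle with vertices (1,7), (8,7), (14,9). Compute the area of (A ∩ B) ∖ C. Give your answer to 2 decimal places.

58.03

|A ∩ B| = 61.8713.
|(A ∩ B) ∩ C| = 3.8429.
|(A ∩ B) ∖ C| = 61.8713 − 3.8429 = 58.03.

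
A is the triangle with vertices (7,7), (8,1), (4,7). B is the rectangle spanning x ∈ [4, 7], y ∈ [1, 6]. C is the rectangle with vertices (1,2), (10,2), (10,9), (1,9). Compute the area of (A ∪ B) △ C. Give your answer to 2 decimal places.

49.58

|A ∪ B| = 19.9167.
|(A ∪ B) ∩ C| = 16.6667.
|(A ∪ B) △ C| = 19.9167 + 63 − 33.3333 = 49.58.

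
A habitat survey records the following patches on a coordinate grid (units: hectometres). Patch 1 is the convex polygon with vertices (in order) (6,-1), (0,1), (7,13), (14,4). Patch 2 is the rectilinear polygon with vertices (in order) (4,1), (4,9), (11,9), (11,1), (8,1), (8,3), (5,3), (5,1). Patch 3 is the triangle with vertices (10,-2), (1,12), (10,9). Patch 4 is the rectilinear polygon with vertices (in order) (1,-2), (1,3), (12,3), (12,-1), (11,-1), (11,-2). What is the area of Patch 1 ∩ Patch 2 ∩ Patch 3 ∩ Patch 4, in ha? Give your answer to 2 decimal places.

3.80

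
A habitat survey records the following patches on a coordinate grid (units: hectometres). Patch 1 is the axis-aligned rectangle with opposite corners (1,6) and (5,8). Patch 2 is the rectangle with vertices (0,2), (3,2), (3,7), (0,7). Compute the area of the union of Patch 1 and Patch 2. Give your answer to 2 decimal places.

21.00

By inclusion–exclusion:
Individual areas: |Patch 1| = 8, |Patch 2| = 15.
|Patch 1∩Patch 2|: x∈[1,3], y∈[6,7] → 2·1 = 2.
|Patch 1 ∪ Patch 2| = 23 − 2 = 21.00.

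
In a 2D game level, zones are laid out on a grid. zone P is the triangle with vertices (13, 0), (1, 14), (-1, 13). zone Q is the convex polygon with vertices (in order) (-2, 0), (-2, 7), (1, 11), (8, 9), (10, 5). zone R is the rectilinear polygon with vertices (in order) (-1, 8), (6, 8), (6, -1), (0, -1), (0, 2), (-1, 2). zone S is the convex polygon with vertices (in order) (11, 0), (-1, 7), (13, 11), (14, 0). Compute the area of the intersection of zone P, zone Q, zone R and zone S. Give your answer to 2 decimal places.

The intersection is the polygon with vertices (6,8), (6,6.5), (4.385,8).
By the shoelace formula its area is 1.21.

1.21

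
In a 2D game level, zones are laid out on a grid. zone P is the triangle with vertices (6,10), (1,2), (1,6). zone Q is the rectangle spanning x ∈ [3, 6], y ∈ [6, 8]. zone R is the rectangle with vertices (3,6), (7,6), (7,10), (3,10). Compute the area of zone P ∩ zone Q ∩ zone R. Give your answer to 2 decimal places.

2.15

The intersection is the polygon with vertices (3,6), (3,7.6), (3.5,8), (4.75,8), (3.5,6).
By the shoelace formula its area is 2.15.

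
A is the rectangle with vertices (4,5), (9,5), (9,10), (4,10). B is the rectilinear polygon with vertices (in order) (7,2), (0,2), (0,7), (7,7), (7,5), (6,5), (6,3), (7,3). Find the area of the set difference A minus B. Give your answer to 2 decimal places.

|A| = 25, |A∩B| = 6.
|A ∖ B| = |A| − |A∩B| = 25 − 6 = 19.00.

19.00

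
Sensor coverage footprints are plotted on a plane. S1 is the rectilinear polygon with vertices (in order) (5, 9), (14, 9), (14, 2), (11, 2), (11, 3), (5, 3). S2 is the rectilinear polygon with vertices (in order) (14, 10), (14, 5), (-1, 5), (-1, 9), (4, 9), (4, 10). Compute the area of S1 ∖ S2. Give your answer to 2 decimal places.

21.00

|S1| = 57, |S1∩S2| = 36.
|S1 ∖ S2| = |S1| − |S1∩S2| = 57 − 36 = 21.00.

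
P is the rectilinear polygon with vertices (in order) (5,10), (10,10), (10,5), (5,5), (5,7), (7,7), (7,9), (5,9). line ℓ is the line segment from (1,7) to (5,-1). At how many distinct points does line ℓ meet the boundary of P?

0

The segment lies entirely outside P and never meets its boundary.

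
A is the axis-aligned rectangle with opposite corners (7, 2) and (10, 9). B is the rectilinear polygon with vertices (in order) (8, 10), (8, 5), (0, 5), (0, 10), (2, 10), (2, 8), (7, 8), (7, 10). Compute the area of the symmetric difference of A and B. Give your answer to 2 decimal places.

43.00

|A| = 21, |B| = 30, |A∩B| = 4.
|A △ B| = |A| + |B| − 2·|A∩B| = 21 + 30 − 8 = 43.00.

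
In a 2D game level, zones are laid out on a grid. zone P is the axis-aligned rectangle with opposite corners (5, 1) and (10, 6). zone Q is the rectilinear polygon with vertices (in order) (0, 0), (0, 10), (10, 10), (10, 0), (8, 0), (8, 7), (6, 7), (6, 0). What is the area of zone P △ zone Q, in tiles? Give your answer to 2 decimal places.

|zone P| = 25, |zone Q| = 86, |zone P∩zone Q| = 15.
|zone P △ zone Q| = |zone P| + |zone Q| − 2·|zone P∩zone Q| = 25 + 86 − 30 = 81.00.

81.00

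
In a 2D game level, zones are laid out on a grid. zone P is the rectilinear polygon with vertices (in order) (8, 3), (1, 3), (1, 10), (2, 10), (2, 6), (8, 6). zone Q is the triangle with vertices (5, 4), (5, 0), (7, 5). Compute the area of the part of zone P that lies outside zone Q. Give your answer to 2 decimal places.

22.80

|zone P| = 25, |zone P∩zone Q| = 2.2.
|zone P ∖ zone Q| = |zone P| − |zone P∩zone Q| = 25 − 2.2 = 22.80.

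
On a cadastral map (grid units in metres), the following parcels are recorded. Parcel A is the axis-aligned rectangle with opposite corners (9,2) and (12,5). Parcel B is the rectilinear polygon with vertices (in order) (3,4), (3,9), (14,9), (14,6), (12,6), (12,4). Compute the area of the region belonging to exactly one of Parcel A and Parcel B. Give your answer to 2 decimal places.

|Parcel A| = 9, |Parcel B| = 51, |Parcel A∩Parcel B| = 3.
|Parcel A △ Parcel B| = |Parcel A| + |Parcel B| − 2·|Parcel A∩Parcel B| = 9 + 51 − 6 = 54.00.

54.00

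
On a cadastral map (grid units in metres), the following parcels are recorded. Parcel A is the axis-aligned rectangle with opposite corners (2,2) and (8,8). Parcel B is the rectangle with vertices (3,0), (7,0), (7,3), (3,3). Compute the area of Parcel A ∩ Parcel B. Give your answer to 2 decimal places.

|Parcel A∩Parcel B|: x∈[3,7], y∈[2,3] → 4·1 = 4.

4.00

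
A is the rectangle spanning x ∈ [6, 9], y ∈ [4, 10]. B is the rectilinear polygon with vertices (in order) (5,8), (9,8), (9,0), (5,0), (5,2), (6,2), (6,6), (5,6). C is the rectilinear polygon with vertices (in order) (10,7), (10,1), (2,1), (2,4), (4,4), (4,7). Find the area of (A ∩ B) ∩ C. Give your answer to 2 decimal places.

The region (A ∩ B) ∩ C is the polygon with vertices (6,4), (6,6), (6,7), (9,7), (9,4).
By the shoelace formula its area is 9.00.

9.00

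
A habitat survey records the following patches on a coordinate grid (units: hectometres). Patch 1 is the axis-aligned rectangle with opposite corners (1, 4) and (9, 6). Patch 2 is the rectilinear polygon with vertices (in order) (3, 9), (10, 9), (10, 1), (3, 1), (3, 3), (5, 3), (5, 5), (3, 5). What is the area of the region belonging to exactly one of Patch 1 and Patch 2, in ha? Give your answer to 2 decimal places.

48.00

|Patch 1| = 16, |Patch 2| = 52, |Patch 1∩Patch 2| = 10.
|Patch 1 △ Patch 2| = |Patch 1| + |Patch 2| − 2·|Patch 1∩Patch 2| = 16 + 52 − 20 = 48.00.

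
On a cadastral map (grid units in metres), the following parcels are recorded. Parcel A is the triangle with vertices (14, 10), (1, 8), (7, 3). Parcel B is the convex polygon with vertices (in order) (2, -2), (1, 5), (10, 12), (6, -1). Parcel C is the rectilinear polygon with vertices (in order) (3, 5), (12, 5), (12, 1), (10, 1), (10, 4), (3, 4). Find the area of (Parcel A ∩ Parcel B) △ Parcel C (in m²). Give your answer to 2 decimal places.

30.43

|Parcel A ∩ Parcel B| = 20.4162.
|(Parcel A ∩ Parcel B) ∩ Parcel C| = 2.4923.
|(Parcel A ∩ Parcel B) △ Parcel C| = 20.4162 + 15 − 4.9846 = 30.43.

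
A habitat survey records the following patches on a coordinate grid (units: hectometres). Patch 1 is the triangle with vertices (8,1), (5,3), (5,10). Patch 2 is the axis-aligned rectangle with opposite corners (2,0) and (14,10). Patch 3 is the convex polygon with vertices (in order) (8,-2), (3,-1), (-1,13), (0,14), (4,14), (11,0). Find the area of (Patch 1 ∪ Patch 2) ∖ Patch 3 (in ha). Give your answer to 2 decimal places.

55.89

|Patch 1 ∪ Patch 2| = 120.
|(Patch 1 ∪ Patch 2) ∩ Patch 3| = 64.1071.
|(Patch 1 ∪ Patch 2) ∖ Patch 3| = 120 − 64.1071 = 55.89.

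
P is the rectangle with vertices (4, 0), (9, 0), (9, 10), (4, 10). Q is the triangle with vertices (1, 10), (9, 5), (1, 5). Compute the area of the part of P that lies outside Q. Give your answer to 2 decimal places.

|P| = 50, |P∩Q| = 7.8125.
|P ∖ Q| = |P| − |P∩Q| = 50 − 7.8125 = 42.19.

42.19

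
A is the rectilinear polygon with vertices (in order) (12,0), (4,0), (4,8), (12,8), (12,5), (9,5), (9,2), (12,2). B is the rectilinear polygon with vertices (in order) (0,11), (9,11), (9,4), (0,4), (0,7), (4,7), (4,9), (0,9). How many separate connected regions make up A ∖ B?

2

A ∖ B splits into 2 disjoint pieces (area 26, area 9).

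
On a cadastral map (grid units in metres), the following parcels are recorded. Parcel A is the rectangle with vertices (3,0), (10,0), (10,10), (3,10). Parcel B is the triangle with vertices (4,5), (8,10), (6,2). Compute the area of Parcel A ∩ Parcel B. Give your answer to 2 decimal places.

11.00

The intersection is the polygon with vertices (8,10), (6,2), (4,5).
By the shoelace formula its area is 11.00.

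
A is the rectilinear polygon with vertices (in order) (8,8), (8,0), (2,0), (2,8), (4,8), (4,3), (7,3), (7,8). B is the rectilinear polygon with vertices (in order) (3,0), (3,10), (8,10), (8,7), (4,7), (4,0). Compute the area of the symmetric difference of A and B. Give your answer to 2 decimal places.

37.00

|A| = 33, |B| = 22, |A∩B| = 9.
|A △ B| = |A| + |B| − 2·|A∩B| = 33 + 22 − 18 = 37.00.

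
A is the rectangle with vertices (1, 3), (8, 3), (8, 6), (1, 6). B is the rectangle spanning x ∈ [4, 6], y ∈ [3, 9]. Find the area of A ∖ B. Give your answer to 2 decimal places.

15.00

|A∩B|: x∈[4,6], y∈[3,6] → 2·3 = 6.
|A| = 21.
|A ∖ B| = |A| − |A∩B| = 21 − 6 = 15.00.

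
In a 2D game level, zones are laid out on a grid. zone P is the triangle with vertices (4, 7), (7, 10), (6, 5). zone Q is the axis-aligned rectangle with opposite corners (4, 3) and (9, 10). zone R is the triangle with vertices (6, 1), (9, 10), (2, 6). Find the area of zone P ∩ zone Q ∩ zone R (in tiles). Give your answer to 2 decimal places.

4.62

The intersection is the polygon with vertices (6,5), (4,7), (4.333,7.333), (6.742,8.71).
By the shoelace formula its area is 4.62.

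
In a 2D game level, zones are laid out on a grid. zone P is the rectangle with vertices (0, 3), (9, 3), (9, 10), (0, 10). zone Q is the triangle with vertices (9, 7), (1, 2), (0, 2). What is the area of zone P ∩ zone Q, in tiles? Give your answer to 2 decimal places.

1.60

The intersection is the polygon with vertices (1.8,3), (9,7), (2.6,3).
By the shoelace formula its area is 1.60.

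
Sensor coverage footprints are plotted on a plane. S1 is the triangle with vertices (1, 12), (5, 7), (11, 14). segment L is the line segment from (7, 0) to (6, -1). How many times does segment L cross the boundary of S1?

The segment lies entirely outside S1 and never meets its boundary.

0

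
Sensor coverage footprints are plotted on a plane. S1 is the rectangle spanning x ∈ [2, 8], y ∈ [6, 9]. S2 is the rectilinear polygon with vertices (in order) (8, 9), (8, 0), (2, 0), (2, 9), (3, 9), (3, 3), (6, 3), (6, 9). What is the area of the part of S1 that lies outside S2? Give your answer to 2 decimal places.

9.00

|S1| = 18, |S1∩S2| = 9.
|S1 ∖ S2| = |S1| − |S1∩S2| = 18 − 9 = 9.00.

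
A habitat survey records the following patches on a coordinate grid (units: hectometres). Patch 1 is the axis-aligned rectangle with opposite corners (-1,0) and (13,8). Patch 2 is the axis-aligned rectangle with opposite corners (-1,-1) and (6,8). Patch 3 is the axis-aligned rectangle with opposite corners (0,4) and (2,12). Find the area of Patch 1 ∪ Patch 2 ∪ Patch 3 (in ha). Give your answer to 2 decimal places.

127.00

By inclusion–exclusion:
Individual areas: |Patch 1| = 112, |Patch 2| = 63, |Patch 3| = 16.
|Patch 1∩Patch 2|: x∈[-1,6], y∈[0,8] → 7·8 = 56.
|Patch 1∩Patch 3|: x∈[0,2], y∈[4,8] → 2·4 = 8.
|Patch 2∩Patch 3|: x∈[0,2], y∈[4,8] → 2·4 = 8.
|Patch 1∩Patch 2∩Patch 3| = 8.
|Patch 1 ∪ Patch 2 ∪ Patch 3| = 191 − 72 + 8 = 127.00.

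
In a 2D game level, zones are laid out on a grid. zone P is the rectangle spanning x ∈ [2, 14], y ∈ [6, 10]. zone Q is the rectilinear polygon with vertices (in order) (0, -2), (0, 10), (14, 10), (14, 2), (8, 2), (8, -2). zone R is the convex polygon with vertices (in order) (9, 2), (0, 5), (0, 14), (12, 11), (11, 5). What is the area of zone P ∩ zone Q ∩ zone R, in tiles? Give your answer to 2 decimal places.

38.00

The intersection is the polygon with vertices (2,6), (2,10), (11.833,10), (11.167,6).
By the shoelace formula its area is 38.00.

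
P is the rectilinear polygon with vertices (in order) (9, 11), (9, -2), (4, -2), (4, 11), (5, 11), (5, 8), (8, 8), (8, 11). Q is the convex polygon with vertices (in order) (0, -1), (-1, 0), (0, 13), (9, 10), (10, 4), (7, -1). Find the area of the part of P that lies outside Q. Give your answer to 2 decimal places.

|P| = 56, |P∩Q| = 46.8333.
|P ∖ Q| = |P| − |P∩Q| = 56 − 46.8333 = 9.17.

9.17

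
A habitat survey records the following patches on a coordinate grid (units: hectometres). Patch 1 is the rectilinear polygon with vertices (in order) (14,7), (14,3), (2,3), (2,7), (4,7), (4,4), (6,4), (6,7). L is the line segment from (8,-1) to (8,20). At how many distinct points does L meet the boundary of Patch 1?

2

The segment meets the boundary at (8,7), (8,3).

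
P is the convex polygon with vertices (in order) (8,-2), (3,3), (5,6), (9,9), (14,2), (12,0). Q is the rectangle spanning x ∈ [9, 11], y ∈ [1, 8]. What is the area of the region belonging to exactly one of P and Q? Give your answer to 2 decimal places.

|P| = 66, |Q| = 14, |P∩Q| = 12.8429.
|P △ Q| = |P| + |Q| − 2·|P∩Q| = 66 + 14 − 25.6857 = 54.31.

54.31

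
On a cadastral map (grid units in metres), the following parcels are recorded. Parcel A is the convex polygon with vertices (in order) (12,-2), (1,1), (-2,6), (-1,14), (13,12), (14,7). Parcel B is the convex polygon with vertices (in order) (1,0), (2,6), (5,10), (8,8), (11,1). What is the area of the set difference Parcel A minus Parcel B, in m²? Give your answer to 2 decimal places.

130.26

|Parcel A| = 191.5, |Parcel A∩Parcel B| = 61.2382.
|Parcel A ∖ Parcel B| = |Parcel A| − |Parcel A∩Parcel B| = 191.5 − 61.2382 = 130.26.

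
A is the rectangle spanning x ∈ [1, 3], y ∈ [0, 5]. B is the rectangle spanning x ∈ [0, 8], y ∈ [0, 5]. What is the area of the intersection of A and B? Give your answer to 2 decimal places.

10.00

|A∩B|: x∈[1,3], y∈[0,5] → 2·5 = 10.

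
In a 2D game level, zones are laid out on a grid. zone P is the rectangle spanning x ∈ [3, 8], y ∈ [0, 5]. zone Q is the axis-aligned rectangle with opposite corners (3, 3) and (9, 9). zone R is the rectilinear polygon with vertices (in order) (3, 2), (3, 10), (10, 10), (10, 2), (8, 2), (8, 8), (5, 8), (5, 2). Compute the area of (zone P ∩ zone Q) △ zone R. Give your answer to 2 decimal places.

40.00

|zone P ∩ zone Q| = 10.
|(zone P ∩ zone Q) ∩ zone R| = 4.
|(zone P ∩ zone Q) △ zone R| = 10 + 38 − 8 = 40.00.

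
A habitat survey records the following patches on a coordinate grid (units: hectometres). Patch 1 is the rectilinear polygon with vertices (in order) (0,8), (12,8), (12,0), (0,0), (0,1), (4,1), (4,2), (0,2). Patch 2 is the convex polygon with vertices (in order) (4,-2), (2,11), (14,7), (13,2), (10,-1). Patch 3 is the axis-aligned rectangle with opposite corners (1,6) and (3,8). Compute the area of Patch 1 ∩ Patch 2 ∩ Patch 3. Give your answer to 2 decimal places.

The intersection is the polygon with vertices (2.462,8), (3,8), (3,6), (2.769,6).
By the shoelace formula its area is 0.77.

0.77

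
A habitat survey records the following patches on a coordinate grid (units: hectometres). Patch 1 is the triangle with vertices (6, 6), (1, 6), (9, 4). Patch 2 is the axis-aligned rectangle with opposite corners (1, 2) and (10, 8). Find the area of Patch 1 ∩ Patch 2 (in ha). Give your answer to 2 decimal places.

The intersection is the polygon with vertices (6,6), (9,4), (1,6).
By the shoelace formula its area is 5.00.

5.00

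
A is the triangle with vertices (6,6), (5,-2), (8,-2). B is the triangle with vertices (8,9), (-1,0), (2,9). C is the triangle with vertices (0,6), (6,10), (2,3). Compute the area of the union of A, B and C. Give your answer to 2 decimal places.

By inclusion–exclusion:
Individual areas: |A| = 12, |B| = 27, |C| = 13.
|A∩B| = 0.
|A∩C| = 0.
|B∩C| = 11.6071.
|A∩B∩C| = 0.
|A ∪ B ∪ C| = 52 − 11.6071 + 0 = 40.39.

40.39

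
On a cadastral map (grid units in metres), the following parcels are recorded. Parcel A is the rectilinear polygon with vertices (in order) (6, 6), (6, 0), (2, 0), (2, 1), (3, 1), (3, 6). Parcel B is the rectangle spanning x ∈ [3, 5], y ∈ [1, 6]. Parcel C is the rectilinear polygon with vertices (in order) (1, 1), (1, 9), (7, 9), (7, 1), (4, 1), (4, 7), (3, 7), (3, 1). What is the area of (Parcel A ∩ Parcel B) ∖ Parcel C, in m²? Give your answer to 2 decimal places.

|Parcel A ∩ Parcel B| = 10.
|(Parcel A ∩ Parcel B) ∩ Parcel C| = 5.
|(Parcel A ∩ Parcel B) ∖ Parcel C| = 10 − 5 = 5.00.

5.00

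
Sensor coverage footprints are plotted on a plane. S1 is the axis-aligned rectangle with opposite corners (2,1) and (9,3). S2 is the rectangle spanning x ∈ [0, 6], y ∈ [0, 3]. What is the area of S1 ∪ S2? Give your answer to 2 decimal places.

24.00

By inclusion–exclusion:
Individual areas: |S1| = 14, |S2| = 18.
|S1∩S2|: x∈[2,6], y∈[1,3] → 4·2 = 8.
|S1 ∪ S2| = 32 − 8 = 24.00.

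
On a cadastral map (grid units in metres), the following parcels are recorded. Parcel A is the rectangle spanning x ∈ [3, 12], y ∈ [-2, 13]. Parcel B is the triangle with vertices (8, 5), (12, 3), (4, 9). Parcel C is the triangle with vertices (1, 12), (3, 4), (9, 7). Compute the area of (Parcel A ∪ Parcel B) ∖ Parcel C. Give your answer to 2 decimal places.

114.75

|Parcel A ∪ Parcel B| = 135.
|(Parcel A ∪ Parcel B) ∩ Parcel C| = 20.25.
|(Parcel A ∪ Parcel B) ∖ Parcel C| = 135 − 20.25 = 114.75.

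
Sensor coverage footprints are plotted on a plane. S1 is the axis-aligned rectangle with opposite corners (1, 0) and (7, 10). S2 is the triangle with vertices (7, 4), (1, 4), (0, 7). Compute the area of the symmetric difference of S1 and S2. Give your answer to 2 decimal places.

53.57

|S1| = 60, |S2| = 9, |S1∩S2| = 7.7143.
|S1 △ S2| = |S1| + |S2| − 2·|S1∩S2| = 60 + 9 − 15.4286 = 53.57.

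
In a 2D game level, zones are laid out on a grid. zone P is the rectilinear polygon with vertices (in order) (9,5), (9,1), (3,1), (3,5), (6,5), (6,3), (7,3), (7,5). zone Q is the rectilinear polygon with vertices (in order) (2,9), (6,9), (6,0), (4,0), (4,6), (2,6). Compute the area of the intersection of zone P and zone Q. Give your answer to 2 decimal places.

The intersection is the polygon with vertices (4,1), (4,5), (6,5), (6,3), (6,1).
By the shoelace formula its area is 8.00.

8.00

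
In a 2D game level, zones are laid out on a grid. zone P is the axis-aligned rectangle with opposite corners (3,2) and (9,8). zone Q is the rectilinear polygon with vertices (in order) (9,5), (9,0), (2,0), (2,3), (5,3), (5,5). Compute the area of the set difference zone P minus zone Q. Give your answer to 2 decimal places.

|zone P| = 36, |zone P∩zone Q| = 14.
|zone P ∖ zone Q| = |zone P| − |zone P∩zone Q| = 36 − 14 = 22.00.

22.00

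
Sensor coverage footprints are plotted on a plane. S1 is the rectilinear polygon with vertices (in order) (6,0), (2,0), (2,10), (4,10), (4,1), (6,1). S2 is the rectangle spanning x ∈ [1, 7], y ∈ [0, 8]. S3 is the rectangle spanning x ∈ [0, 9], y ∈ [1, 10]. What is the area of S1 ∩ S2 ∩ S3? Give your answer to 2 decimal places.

14.00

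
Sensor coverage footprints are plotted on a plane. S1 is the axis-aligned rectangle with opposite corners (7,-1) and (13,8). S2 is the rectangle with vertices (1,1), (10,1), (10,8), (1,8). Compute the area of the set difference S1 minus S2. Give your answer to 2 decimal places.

33.00

|S1∩S2|: x∈[7,10], y∈[1,8] → 3·7 = 21.
|S1| = 54.
|S1 ∖ S2| = |S1| − |S1∩S2| = 54 − 21 = 33.00.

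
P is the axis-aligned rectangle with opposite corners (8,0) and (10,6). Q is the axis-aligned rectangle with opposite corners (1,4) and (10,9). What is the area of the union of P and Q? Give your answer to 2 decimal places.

53.00

By inclusion–exclusion:
Individual areas: |P| = 12, |Q| = 45.
|P∩Q|: x∈[8,10], y∈[4,6] → 2·2 = 4.
|P ∪ Q| = 57 − 4 = 53.00.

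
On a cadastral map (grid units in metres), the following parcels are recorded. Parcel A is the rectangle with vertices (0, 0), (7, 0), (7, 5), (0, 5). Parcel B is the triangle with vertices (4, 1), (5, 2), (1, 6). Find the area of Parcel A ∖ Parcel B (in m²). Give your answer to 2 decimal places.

31.20

|Parcel A| = 35, |Parcel A∩Parcel B| = 3.8.
|Parcel A ∖ Parcel B| = |Parcel A| − |Parcel A∩Parcel B| = 35 − 3.8 = 31.20.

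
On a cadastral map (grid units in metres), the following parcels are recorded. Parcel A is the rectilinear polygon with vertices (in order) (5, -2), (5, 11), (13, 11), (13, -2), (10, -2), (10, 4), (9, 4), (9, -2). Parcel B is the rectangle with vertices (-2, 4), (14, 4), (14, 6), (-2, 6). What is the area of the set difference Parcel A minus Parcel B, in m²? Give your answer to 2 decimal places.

|Parcel A| = 98, |Parcel A∩Parcel B| = 16.
|Parcel A ∖ Parcel B| = |Parcel A| − |Parcel A∩Parcel B| = 98 − 16 = 82.00.

82.00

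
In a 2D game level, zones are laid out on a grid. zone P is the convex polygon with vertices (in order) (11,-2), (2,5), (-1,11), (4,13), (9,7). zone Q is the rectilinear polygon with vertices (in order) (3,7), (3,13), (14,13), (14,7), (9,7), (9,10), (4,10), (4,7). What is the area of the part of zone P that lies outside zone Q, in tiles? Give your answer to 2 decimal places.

|zone P| = 77.5, |zone P∩zone Q| = 9.55.
|zone P ∖ zone Q| = |zone P| − |zone P∩zone Q| = 77.5 − 9.55 = 67.95.

67.95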